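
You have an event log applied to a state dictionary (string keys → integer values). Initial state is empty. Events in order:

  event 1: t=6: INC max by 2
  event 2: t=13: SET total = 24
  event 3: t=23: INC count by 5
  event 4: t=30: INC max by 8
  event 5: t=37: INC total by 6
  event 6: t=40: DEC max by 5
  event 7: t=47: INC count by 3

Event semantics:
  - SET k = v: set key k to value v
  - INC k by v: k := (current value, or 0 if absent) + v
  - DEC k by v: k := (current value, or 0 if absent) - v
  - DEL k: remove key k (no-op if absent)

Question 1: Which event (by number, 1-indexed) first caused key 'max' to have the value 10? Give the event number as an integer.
Answer: 4

Derivation:
Looking for first event where max becomes 10:
  event 1: max = 2
  event 2: max = 2
  event 3: max = 2
  event 4: max 2 -> 10  <-- first match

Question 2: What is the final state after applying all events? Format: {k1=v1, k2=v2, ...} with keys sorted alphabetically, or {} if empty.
  after event 1 (t=6: INC max by 2): {max=2}
  after event 2 (t=13: SET total = 24): {max=2, total=24}
  after event 3 (t=23: INC count by 5): {count=5, max=2, total=24}
  after event 4 (t=30: INC max by 8): {count=5, max=10, total=24}
  after event 5 (t=37: INC total by 6): {count=5, max=10, total=30}
  after event 6 (t=40: DEC max by 5): {count=5, max=5, total=30}
  after event 7 (t=47: INC count by 3): {count=8, max=5, total=30}

Answer: {count=8, max=5, total=30}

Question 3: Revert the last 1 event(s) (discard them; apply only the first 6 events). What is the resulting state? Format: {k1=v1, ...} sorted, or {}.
Answer: {count=5, max=5, total=30}

Derivation:
Keep first 6 events (discard last 1):
  after event 1 (t=6: INC max by 2): {max=2}
  after event 2 (t=13: SET total = 24): {max=2, total=24}
  after event 3 (t=23: INC count by 5): {count=5, max=2, total=24}
  after event 4 (t=30: INC max by 8): {count=5, max=10, total=24}
  after event 5 (t=37: INC total by 6): {count=5, max=10, total=30}
  after event 6 (t=40: DEC max by 5): {count=5, max=5, total=30}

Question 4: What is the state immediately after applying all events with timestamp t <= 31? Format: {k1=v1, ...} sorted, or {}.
Apply events with t <= 31 (4 events):
  after event 1 (t=6: INC max by 2): {max=2}
  after event 2 (t=13: SET total = 24): {max=2, total=24}
  after event 3 (t=23: INC count by 5): {count=5, max=2, total=24}
  after event 4 (t=30: INC max by 8): {count=5, max=10, total=24}

Answer: {count=5, max=10, total=24}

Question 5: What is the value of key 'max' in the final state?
Track key 'max' through all 7 events:
  event 1 (t=6: INC max by 2): max (absent) -> 2
  event 2 (t=13: SET total = 24): max unchanged
  event 3 (t=23: INC count by 5): max unchanged
  event 4 (t=30: INC max by 8): max 2 -> 10
  event 5 (t=37: INC total by 6): max unchanged
  event 6 (t=40: DEC max by 5): max 10 -> 5
  event 7 (t=47: INC count by 3): max unchanged
Final: max = 5

Answer: 5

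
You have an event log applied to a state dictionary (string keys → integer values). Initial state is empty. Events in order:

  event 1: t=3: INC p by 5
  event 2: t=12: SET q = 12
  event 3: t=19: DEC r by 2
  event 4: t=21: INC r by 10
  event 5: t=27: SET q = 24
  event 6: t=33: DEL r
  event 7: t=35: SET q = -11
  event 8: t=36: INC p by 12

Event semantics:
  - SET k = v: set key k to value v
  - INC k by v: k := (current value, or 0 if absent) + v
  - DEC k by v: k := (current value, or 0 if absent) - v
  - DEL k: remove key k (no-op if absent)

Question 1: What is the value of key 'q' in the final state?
Track key 'q' through all 8 events:
  event 1 (t=3: INC p by 5): q unchanged
  event 2 (t=12: SET q = 12): q (absent) -> 12
  event 3 (t=19: DEC r by 2): q unchanged
  event 4 (t=21: INC r by 10): q unchanged
  event 5 (t=27: SET q = 24): q 12 -> 24
  event 6 (t=33: DEL r): q unchanged
  event 7 (t=35: SET q = -11): q 24 -> -11
  event 8 (t=36: INC p by 12): q unchanged
Final: q = -11

Answer: -11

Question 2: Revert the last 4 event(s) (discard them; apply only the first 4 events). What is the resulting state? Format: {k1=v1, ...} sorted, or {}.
Answer: {p=5, q=12, r=8}

Derivation:
Keep first 4 events (discard last 4):
  after event 1 (t=3: INC p by 5): {p=5}
  after event 2 (t=12: SET q = 12): {p=5, q=12}
  after event 3 (t=19: DEC r by 2): {p=5, q=12, r=-2}
  after event 4 (t=21: INC r by 10): {p=5, q=12, r=8}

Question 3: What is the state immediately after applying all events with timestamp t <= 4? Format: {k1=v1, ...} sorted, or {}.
Apply events with t <= 4 (1 events):
  after event 1 (t=3: INC p by 5): {p=5}

Answer: {p=5}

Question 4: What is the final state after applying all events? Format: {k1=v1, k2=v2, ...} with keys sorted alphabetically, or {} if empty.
Answer: {p=17, q=-11}

Derivation:
  after event 1 (t=3: INC p by 5): {p=5}
  after event 2 (t=12: SET q = 12): {p=5, q=12}
  after event 3 (t=19: DEC r by 2): {p=5, q=12, r=-2}
  after event 4 (t=21: INC r by 10): {p=5, q=12, r=8}
  after event 5 (t=27: SET q = 24): {p=5, q=24, r=8}
  after event 6 (t=33: DEL r): {p=5, q=24}
  after event 7 (t=35: SET q = -11): {p=5, q=-11}
  after event 8 (t=36: INC p by 12): {p=17, q=-11}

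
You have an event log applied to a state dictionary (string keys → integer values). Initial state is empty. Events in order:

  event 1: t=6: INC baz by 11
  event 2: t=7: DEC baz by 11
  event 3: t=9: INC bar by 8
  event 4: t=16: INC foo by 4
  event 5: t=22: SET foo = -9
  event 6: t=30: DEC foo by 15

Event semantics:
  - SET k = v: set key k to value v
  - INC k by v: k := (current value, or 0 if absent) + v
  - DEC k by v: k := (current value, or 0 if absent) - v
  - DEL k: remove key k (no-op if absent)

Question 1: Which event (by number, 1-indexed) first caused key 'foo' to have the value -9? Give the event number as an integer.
Answer: 5

Derivation:
Looking for first event where foo becomes -9:
  event 4: foo = 4
  event 5: foo 4 -> -9  <-- first match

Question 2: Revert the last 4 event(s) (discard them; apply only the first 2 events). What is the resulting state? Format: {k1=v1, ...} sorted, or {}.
Answer: {baz=0}

Derivation:
Keep first 2 events (discard last 4):
  after event 1 (t=6: INC baz by 11): {baz=11}
  after event 2 (t=7: DEC baz by 11): {baz=0}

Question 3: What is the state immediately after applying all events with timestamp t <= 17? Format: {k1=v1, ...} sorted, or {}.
Apply events with t <= 17 (4 events):
  after event 1 (t=6: INC baz by 11): {baz=11}
  after event 2 (t=7: DEC baz by 11): {baz=0}
  after event 3 (t=9: INC bar by 8): {bar=8, baz=0}
  after event 4 (t=16: INC foo by 4): {bar=8, baz=0, foo=4}

Answer: {bar=8, baz=0, foo=4}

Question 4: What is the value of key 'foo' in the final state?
Track key 'foo' through all 6 events:
  event 1 (t=6: INC baz by 11): foo unchanged
  event 2 (t=7: DEC baz by 11): foo unchanged
  event 3 (t=9: INC bar by 8): foo unchanged
  event 4 (t=16: INC foo by 4): foo (absent) -> 4
  event 5 (t=22: SET foo = -9): foo 4 -> -9
  event 6 (t=30: DEC foo by 15): foo -9 -> -24
Final: foo = -24

Answer: -24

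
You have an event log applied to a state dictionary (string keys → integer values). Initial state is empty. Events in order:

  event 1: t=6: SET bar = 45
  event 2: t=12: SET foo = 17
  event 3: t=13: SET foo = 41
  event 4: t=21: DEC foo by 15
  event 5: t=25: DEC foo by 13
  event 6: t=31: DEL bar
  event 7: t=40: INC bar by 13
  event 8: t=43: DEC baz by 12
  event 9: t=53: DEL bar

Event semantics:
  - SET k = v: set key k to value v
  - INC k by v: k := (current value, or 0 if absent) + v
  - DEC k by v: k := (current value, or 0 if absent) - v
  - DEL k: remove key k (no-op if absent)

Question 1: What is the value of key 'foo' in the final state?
Track key 'foo' through all 9 events:
  event 1 (t=6: SET bar = 45): foo unchanged
  event 2 (t=12: SET foo = 17): foo (absent) -> 17
  event 3 (t=13: SET foo = 41): foo 17 -> 41
  event 4 (t=21: DEC foo by 15): foo 41 -> 26
  event 5 (t=25: DEC foo by 13): foo 26 -> 13
  event 6 (t=31: DEL bar): foo unchanged
  event 7 (t=40: INC bar by 13): foo unchanged
  event 8 (t=43: DEC baz by 12): foo unchanged
  event 9 (t=53: DEL bar): foo unchanged
Final: foo = 13

Answer: 13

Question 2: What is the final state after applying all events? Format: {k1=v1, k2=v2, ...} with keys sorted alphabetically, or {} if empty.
Answer: {baz=-12, foo=13}

Derivation:
  after event 1 (t=6: SET bar = 45): {bar=45}
  after event 2 (t=12: SET foo = 17): {bar=45, foo=17}
  after event 3 (t=13: SET foo = 41): {bar=45, foo=41}
  after event 4 (t=21: DEC foo by 15): {bar=45, foo=26}
  after event 5 (t=25: DEC foo by 13): {bar=45, foo=13}
  after event 6 (t=31: DEL bar): {foo=13}
  after event 7 (t=40: INC bar by 13): {bar=13, foo=13}
  after event 8 (t=43: DEC baz by 12): {bar=13, baz=-12, foo=13}
  after event 9 (t=53: DEL bar): {baz=-12, foo=13}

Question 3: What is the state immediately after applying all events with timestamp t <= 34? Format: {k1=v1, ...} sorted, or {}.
Answer: {foo=13}

Derivation:
Apply events with t <= 34 (6 events):
  after event 1 (t=6: SET bar = 45): {bar=45}
  after event 2 (t=12: SET foo = 17): {bar=45, foo=17}
  after event 3 (t=13: SET foo = 41): {bar=45, foo=41}
  after event 4 (t=21: DEC foo by 15): {bar=45, foo=26}
  after event 5 (t=25: DEC foo by 13): {bar=45, foo=13}
  after event 6 (t=31: DEL bar): {foo=13}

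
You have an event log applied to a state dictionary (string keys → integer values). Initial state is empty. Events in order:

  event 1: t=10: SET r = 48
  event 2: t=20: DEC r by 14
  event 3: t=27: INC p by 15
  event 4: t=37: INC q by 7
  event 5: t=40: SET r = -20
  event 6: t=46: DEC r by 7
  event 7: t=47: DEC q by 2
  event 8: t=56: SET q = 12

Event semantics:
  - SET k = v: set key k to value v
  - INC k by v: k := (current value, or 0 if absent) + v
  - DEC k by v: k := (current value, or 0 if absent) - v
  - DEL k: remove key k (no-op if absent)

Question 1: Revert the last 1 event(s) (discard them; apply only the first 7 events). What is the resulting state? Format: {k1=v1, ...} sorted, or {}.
Keep first 7 events (discard last 1):
  after event 1 (t=10: SET r = 48): {r=48}
  after event 2 (t=20: DEC r by 14): {r=34}
  after event 3 (t=27: INC p by 15): {p=15, r=34}
  after event 4 (t=37: INC q by 7): {p=15, q=7, r=34}
  after event 5 (t=40: SET r = -20): {p=15, q=7, r=-20}
  after event 6 (t=46: DEC r by 7): {p=15, q=7, r=-27}
  after event 7 (t=47: DEC q by 2): {p=15, q=5, r=-27}

Answer: {p=15, q=5, r=-27}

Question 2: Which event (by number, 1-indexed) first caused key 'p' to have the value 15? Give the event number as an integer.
Answer: 3

Derivation:
Looking for first event where p becomes 15:
  event 3: p (absent) -> 15  <-- first match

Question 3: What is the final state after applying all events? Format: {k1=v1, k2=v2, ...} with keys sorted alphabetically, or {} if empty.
Answer: {p=15, q=12, r=-27}

Derivation:
  after event 1 (t=10: SET r = 48): {r=48}
  after event 2 (t=20: DEC r by 14): {r=34}
  after event 3 (t=27: INC p by 15): {p=15, r=34}
  after event 4 (t=37: INC q by 7): {p=15, q=7, r=34}
  after event 5 (t=40: SET r = -20): {p=15, q=7, r=-20}
  after event 6 (t=46: DEC r by 7): {p=15, q=7, r=-27}
  after event 7 (t=47: DEC q by 2): {p=15, q=5, r=-27}
  after event 8 (t=56: SET q = 12): {p=15, q=12, r=-27}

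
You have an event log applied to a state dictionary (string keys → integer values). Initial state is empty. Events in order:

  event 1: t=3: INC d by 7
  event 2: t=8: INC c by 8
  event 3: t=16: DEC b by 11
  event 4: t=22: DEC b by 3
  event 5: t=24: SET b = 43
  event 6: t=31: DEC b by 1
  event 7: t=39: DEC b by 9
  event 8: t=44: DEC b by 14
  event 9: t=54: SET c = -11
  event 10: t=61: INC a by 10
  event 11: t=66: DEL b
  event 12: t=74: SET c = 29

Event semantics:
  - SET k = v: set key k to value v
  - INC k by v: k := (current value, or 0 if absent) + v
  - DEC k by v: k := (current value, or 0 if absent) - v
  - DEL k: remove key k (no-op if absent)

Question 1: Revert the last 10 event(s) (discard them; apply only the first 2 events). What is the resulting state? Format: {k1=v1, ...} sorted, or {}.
Answer: {c=8, d=7}

Derivation:
Keep first 2 events (discard last 10):
  after event 1 (t=3: INC d by 7): {d=7}
  after event 2 (t=8: INC c by 8): {c=8, d=7}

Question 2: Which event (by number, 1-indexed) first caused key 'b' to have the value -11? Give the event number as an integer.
Answer: 3

Derivation:
Looking for first event where b becomes -11:
  event 3: b (absent) -> -11  <-- first match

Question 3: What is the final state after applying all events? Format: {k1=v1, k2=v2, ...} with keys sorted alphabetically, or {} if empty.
Answer: {a=10, c=29, d=7}

Derivation:
  after event 1 (t=3: INC d by 7): {d=7}
  after event 2 (t=8: INC c by 8): {c=8, d=7}
  after event 3 (t=16: DEC b by 11): {b=-11, c=8, d=7}
  after event 4 (t=22: DEC b by 3): {b=-14, c=8, d=7}
  after event 5 (t=24: SET b = 43): {b=43, c=8, d=7}
  after event 6 (t=31: DEC b by 1): {b=42, c=8, d=7}
  after event 7 (t=39: DEC b by 9): {b=33, c=8, d=7}
  after event 8 (t=44: DEC b by 14): {b=19, c=8, d=7}
  after event 9 (t=54: SET c = -11): {b=19, c=-11, d=7}
  after event 10 (t=61: INC a by 10): {a=10, b=19, c=-11, d=7}
  after event 11 (t=66: DEL b): {a=10, c=-11, d=7}
  after event 12 (t=74: SET c = 29): {a=10, c=29, d=7}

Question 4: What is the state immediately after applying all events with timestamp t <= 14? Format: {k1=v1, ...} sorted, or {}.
Apply events with t <= 14 (2 events):
  after event 1 (t=3: INC d by 7): {d=7}
  after event 2 (t=8: INC c by 8): {c=8, d=7}

Answer: {c=8, d=7}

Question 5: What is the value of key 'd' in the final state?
Answer: 7

Derivation:
Track key 'd' through all 12 events:
  event 1 (t=3: INC d by 7): d (absent) -> 7
  event 2 (t=8: INC c by 8): d unchanged
  event 3 (t=16: DEC b by 11): d unchanged
  event 4 (t=22: DEC b by 3): d unchanged
  event 5 (t=24: SET b = 43): d unchanged
  event 6 (t=31: DEC b by 1): d unchanged
  event 7 (t=39: DEC b by 9): d unchanged
  event 8 (t=44: DEC b by 14): d unchanged
  event 9 (t=54: SET c = -11): d unchanged
  event 10 (t=61: INC a by 10): d unchanged
  event 11 (t=66: DEL b): d unchanged
  event 12 (t=74: SET c = 29): d unchanged
Final: d = 7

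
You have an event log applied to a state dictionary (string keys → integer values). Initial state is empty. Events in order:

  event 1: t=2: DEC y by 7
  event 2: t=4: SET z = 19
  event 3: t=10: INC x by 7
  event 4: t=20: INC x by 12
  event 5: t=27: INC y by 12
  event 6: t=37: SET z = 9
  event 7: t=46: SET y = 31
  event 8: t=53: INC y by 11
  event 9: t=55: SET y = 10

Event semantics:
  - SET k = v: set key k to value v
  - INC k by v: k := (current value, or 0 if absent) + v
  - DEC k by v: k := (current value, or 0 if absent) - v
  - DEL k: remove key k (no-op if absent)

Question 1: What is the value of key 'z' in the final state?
Track key 'z' through all 9 events:
  event 1 (t=2: DEC y by 7): z unchanged
  event 2 (t=4: SET z = 19): z (absent) -> 19
  event 3 (t=10: INC x by 7): z unchanged
  event 4 (t=20: INC x by 12): z unchanged
  event 5 (t=27: INC y by 12): z unchanged
  event 6 (t=37: SET z = 9): z 19 -> 9
  event 7 (t=46: SET y = 31): z unchanged
  event 8 (t=53: INC y by 11): z unchanged
  event 9 (t=55: SET y = 10): z unchanged
Final: z = 9

Answer: 9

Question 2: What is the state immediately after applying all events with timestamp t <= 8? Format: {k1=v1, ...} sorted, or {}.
Apply events with t <= 8 (2 events):
  after event 1 (t=2: DEC y by 7): {y=-7}
  after event 2 (t=4: SET z = 19): {y=-7, z=19}

Answer: {y=-7, z=19}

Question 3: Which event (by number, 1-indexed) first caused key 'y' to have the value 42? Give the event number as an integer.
Looking for first event where y becomes 42:
  event 1: y = -7
  event 2: y = -7
  event 3: y = -7
  event 4: y = -7
  event 5: y = 5
  event 6: y = 5
  event 7: y = 31
  event 8: y 31 -> 42  <-- first match

Answer: 8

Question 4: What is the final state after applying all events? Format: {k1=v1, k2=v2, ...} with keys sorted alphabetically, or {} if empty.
  after event 1 (t=2: DEC y by 7): {y=-7}
  after event 2 (t=4: SET z = 19): {y=-7, z=19}
  after event 3 (t=10: INC x by 7): {x=7, y=-7, z=19}
  after event 4 (t=20: INC x by 12): {x=19, y=-7, z=19}
  after event 5 (t=27: INC y by 12): {x=19, y=5, z=19}
  after event 6 (t=37: SET z = 9): {x=19, y=5, z=9}
  after event 7 (t=46: SET y = 31): {x=19, y=31, z=9}
  after event 8 (t=53: INC y by 11): {x=19, y=42, z=9}
  after event 9 (t=55: SET y = 10): {x=19, y=10, z=9}

Answer: {x=19, y=10, z=9}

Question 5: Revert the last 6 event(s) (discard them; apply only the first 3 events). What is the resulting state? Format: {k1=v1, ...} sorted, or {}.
Answer: {x=7, y=-7, z=19}

Derivation:
Keep first 3 events (discard last 6):
  after event 1 (t=2: DEC y by 7): {y=-7}
  after event 2 (t=4: SET z = 19): {y=-7, z=19}
  after event 3 (t=10: INC x by 7): {x=7, y=-7, z=19}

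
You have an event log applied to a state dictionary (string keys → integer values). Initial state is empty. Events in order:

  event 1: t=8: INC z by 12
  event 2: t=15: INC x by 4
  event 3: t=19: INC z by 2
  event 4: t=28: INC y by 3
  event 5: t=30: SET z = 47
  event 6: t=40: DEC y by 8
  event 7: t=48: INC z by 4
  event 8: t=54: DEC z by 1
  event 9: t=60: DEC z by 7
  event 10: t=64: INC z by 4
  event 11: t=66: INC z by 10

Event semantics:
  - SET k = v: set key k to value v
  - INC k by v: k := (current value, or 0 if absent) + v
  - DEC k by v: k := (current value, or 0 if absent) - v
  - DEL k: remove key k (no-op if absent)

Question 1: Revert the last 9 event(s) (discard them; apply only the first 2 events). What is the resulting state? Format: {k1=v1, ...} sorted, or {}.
Answer: {x=4, z=12}

Derivation:
Keep first 2 events (discard last 9):
  after event 1 (t=8: INC z by 12): {z=12}
  after event 2 (t=15: INC x by 4): {x=4, z=12}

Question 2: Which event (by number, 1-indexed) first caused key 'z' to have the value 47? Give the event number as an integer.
Answer: 5

Derivation:
Looking for first event where z becomes 47:
  event 1: z = 12
  event 2: z = 12
  event 3: z = 14
  event 4: z = 14
  event 5: z 14 -> 47  <-- first match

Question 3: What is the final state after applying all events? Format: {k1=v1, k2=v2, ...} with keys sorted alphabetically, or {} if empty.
Answer: {x=4, y=-5, z=57}

Derivation:
  after event 1 (t=8: INC z by 12): {z=12}
  after event 2 (t=15: INC x by 4): {x=4, z=12}
  after event 3 (t=19: INC z by 2): {x=4, z=14}
  after event 4 (t=28: INC y by 3): {x=4, y=3, z=14}
  after event 5 (t=30: SET z = 47): {x=4, y=3, z=47}
  after event 6 (t=40: DEC y by 8): {x=4, y=-5, z=47}
  after event 7 (t=48: INC z by 4): {x=4, y=-5, z=51}
  after event 8 (t=54: DEC z by 1): {x=4, y=-5, z=50}
  after event 9 (t=60: DEC z by 7): {x=4, y=-5, z=43}
  after event 10 (t=64: INC z by 4): {x=4, y=-5, z=47}
  after event 11 (t=66: INC z by 10): {x=4, y=-5, z=57}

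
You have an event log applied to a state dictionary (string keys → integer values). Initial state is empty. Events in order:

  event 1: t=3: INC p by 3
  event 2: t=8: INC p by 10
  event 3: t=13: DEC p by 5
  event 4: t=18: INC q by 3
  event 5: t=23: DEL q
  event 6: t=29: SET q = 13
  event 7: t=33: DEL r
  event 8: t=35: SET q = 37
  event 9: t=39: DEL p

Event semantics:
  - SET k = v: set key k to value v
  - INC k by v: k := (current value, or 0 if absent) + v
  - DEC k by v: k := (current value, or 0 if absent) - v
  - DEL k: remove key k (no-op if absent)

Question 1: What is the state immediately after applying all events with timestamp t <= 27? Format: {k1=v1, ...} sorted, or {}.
Answer: {p=8}

Derivation:
Apply events with t <= 27 (5 events):
  after event 1 (t=3: INC p by 3): {p=3}
  after event 2 (t=8: INC p by 10): {p=13}
  after event 3 (t=13: DEC p by 5): {p=8}
  after event 4 (t=18: INC q by 3): {p=8, q=3}
  after event 5 (t=23: DEL q): {p=8}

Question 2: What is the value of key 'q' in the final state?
Answer: 37

Derivation:
Track key 'q' through all 9 events:
  event 1 (t=3: INC p by 3): q unchanged
  event 2 (t=8: INC p by 10): q unchanged
  event 3 (t=13: DEC p by 5): q unchanged
  event 4 (t=18: INC q by 3): q (absent) -> 3
  event 5 (t=23: DEL q): q 3 -> (absent)
  event 6 (t=29: SET q = 13): q (absent) -> 13
  event 7 (t=33: DEL r): q unchanged
  event 8 (t=35: SET q = 37): q 13 -> 37
  event 9 (t=39: DEL p): q unchanged
Final: q = 37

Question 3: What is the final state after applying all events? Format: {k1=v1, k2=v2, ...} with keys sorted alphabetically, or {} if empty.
  after event 1 (t=3: INC p by 3): {p=3}
  after event 2 (t=8: INC p by 10): {p=13}
  after event 3 (t=13: DEC p by 5): {p=8}
  after event 4 (t=18: INC q by 3): {p=8, q=3}
  after event 5 (t=23: DEL q): {p=8}
  after event 6 (t=29: SET q = 13): {p=8, q=13}
  after event 7 (t=33: DEL r): {p=8, q=13}
  after event 8 (t=35: SET q = 37): {p=8, q=37}
  after event 9 (t=39: DEL p): {q=37}

Answer: {q=37}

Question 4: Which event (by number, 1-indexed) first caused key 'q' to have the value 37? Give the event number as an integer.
Looking for first event where q becomes 37:
  event 4: q = 3
  event 5: q = (absent)
  event 6: q = 13
  event 7: q = 13
  event 8: q 13 -> 37  <-- first match

Answer: 8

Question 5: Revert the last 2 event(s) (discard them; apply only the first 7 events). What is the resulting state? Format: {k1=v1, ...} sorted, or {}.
Keep first 7 events (discard last 2):
  after event 1 (t=3: INC p by 3): {p=3}
  after event 2 (t=8: INC p by 10): {p=13}
  after event 3 (t=13: DEC p by 5): {p=8}
  after event 4 (t=18: INC q by 3): {p=8, q=3}
  after event 5 (t=23: DEL q): {p=8}
  after event 6 (t=29: SET q = 13): {p=8, q=13}
  after event 7 (t=33: DEL r): {p=8, q=13}

Answer: {p=8, q=13}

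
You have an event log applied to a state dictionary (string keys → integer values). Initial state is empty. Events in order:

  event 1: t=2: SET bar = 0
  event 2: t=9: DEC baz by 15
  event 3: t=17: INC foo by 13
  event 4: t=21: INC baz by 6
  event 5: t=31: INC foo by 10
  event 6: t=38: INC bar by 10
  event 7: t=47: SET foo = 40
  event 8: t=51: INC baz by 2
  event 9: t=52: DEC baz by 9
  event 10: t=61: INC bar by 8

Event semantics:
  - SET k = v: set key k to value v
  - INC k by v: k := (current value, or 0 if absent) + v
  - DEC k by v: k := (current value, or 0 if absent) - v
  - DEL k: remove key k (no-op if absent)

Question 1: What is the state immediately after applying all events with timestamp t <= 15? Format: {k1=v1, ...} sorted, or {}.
Answer: {bar=0, baz=-15}

Derivation:
Apply events with t <= 15 (2 events):
  after event 1 (t=2: SET bar = 0): {bar=0}
  after event 2 (t=9: DEC baz by 15): {bar=0, baz=-15}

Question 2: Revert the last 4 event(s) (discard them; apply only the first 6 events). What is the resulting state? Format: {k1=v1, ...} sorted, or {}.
Answer: {bar=10, baz=-9, foo=23}

Derivation:
Keep first 6 events (discard last 4):
  after event 1 (t=2: SET bar = 0): {bar=0}
  after event 2 (t=9: DEC baz by 15): {bar=0, baz=-15}
  after event 3 (t=17: INC foo by 13): {bar=0, baz=-15, foo=13}
  after event 4 (t=21: INC baz by 6): {bar=0, baz=-9, foo=13}
  after event 5 (t=31: INC foo by 10): {bar=0, baz=-9, foo=23}
  after event 6 (t=38: INC bar by 10): {bar=10, baz=-9, foo=23}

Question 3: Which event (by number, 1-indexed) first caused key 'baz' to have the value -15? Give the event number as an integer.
Looking for first event where baz becomes -15:
  event 2: baz (absent) -> -15  <-- first match

Answer: 2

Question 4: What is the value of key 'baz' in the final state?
Track key 'baz' through all 10 events:
  event 1 (t=2: SET bar = 0): baz unchanged
  event 2 (t=9: DEC baz by 15): baz (absent) -> -15
  event 3 (t=17: INC foo by 13): baz unchanged
  event 4 (t=21: INC baz by 6): baz -15 -> -9
  event 5 (t=31: INC foo by 10): baz unchanged
  event 6 (t=38: INC bar by 10): baz unchanged
  event 7 (t=47: SET foo = 40): baz unchanged
  event 8 (t=51: INC baz by 2): baz -9 -> -7
  event 9 (t=52: DEC baz by 9): baz -7 -> -16
  event 10 (t=61: INC bar by 8): baz unchanged
Final: baz = -16

Answer: -16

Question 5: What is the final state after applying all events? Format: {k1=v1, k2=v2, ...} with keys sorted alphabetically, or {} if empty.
  after event 1 (t=2: SET bar = 0): {bar=0}
  after event 2 (t=9: DEC baz by 15): {bar=0, baz=-15}
  after event 3 (t=17: INC foo by 13): {bar=0, baz=-15, foo=13}
  after event 4 (t=21: INC baz by 6): {bar=0, baz=-9, foo=13}
  after event 5 (t=31: INC foo by 10): {bar=0, baz=-9, foo=23}
  after event 6 (t=38: INC bar by 10): {bar=10, baz=-9, foo=23}
  after event 7 (t=47: SET foo = 40): {bar=10, baz=-9, foo=40}
  after event 8 (t=51: INC baz by 2): {bar=10, baz=-7, foo=40}
  after event 9 (t=52: DEC baz by 9): {bar=10, baz=-16, foo=40}
  after event 10 (t=61: INC bar by 8): {bar=18, baz=-16, foo=40}

Answer: {bar=18, baz=-16, foo=40}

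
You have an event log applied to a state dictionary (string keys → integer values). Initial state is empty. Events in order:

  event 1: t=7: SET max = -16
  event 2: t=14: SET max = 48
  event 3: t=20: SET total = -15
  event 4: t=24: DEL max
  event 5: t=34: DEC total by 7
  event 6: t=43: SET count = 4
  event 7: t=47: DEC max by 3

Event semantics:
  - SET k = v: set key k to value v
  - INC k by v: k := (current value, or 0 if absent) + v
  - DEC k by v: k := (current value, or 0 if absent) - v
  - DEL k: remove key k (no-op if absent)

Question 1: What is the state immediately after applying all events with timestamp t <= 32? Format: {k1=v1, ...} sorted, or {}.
Apply events with t <= 32 (4 events):
  after event 1 (t=7: SET max = -16): {max=-16}
  after event 2 (t=14: SET max = 48): {max=48}
  after event 3 (t=20: SET total = -15): {max=48, total=-15}
  after event 4 (t=24: DEL max): {total=-15}

Answer: {total=-15}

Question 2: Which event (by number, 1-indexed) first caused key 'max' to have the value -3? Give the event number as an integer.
Answer: 7

Derivation:
Looking for first event where max becomes -3:
  event 1: max = -16
  event 2: max = 48
  event 3: max = 48
  event 4: max = (absent)
  event 7: max (absent) -> -3  <-- first match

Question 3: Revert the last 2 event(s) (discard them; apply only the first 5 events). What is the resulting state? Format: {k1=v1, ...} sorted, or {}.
Keep first 5 events (discard last 2):
  after event 1 (t=7: SET max = -16): {max=-16}
  after event 2 (t=14: SET max = 48): {max=48}
  after event 3 (t=20: SET total = -15): {max=48, total=-15}
  after event 4 (t=24: DEL max): {total=-15}
  after event 5 (t=34: DEC total by 7): {total=-22}

Answer: {total=-22}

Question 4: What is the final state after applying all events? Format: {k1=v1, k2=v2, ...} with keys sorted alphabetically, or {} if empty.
Answer: {count=4, max=-3, total=-22}

Derivation:
  after event 1 (t=7: SET max = -16): {max=-16}
  after event 2 (t=14: SET max = 48): {max=48}
  after event 3 (t=20: SET total = -15): {max=48, total=-15}
  after event 4 (t=24: DEL max): {total=-15}
  after event 5 (t=34: DEC total by 7): {total=-22}
  after event 6 (t=43: SET count = 4): {count=4, total=-22}
  after event 7 (t=47: DEC max by 3): {count=4, max=-3, total=-22}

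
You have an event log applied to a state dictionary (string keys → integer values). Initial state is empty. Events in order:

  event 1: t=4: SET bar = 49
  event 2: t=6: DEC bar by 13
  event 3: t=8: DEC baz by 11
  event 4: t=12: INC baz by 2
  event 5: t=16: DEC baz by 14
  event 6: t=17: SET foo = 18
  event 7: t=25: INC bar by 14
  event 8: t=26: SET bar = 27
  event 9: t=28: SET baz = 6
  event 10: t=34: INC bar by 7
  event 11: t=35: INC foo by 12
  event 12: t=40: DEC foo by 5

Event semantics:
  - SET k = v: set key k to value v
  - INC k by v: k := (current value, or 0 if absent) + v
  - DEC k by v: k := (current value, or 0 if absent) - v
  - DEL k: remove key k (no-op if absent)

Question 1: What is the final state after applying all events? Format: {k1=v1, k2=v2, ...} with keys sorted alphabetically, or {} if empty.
  after event 1 (t=4: SET bar = 49): {bar=49}
  after event 2 (t=6: DEC bar by 13): {bar=36}
  after event 3 (t=8: DEC baz by 11): {bar=36, baz=-11}
  after event 4 (t=12: INC baz by 2): {bar=36, baz=-9}
  after event 5 (t=16: DEC baz by 14): {bar=36, baz=-23}
  after event 6 (t=17: SET foo = 18): {bar=36, baz=-23, foo=18}
  after event 7 (t=25: INC bar by 14): {bar=50, baz=-23, foo=18}
  after event 8 (t=26: SET bar = 27): {bar=27, baz=-23, foo=18}
  after event 9 (t=28: SET baz = 6): {bar=27, baz=6, foo=18}
  after event 10 (t=34: INC bar by 7): {bar=34, baz=6, foo=18}
  after event 11 (t=35: INC foo by 12): {bar=34, baz=6, foo=30}
  after event 12 (t=40: DEC foo by 5): {bar=34, baz=6, foo=25}

Answer: {bar=34, baz=6, foo=25}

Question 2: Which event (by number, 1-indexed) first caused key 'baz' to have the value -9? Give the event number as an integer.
Answer: 4

Derivation:
Looking for first event where baz becomes -9:
  event 3: baz = -11
  event 4: baz -11 -> -9  <-- first match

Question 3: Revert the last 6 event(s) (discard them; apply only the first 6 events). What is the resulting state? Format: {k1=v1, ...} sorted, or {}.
Answer: {bar=36, baz=-23, foo=18}

Derivation:
Keep first 6 events (discard last 6):
  after event 1 (t=4: SET bar = 49): {bar=49}
  after event 2 (t=6: DEC bar by 13): {bar=36}
  after event 3 (t=8: DEC baz by 11): {bar=36, baz=-11}
  after event 4 (t=12: INC baz by 2): {bar=36, baz=-9}
  after event 5 (t=16: DEC baz by 14): {bar=36, baz=-23}
  after event 6 (t=17: SET foo = 18): {bar=36, baz=-23, foo=18}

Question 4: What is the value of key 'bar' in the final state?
Answer: 34

Derivation:
Track key 'bar' through all 12 events:
  event 1 (t=4: SET bar = 49): bar (absent) -> 49
  event 2 (t=6: DEC bar by 13): bar 49 -> 36
  event 3 (t=8: DEC baz by 11): bar unchanged
  event 4 (t=12: INC baz by 2): bar unchanged
  event 5 (t=16: DEC baz by 14): bar unchanged
  event 6 (t=17: SET foo = 18): bar unchanged
  event 7 (t=25: INC bar by 14): bar 36 -> 50
  event 8 (t=26: SET bar = 27): bar 50 -> 27
  event 9 (t=28: SET baz = 6): bar unchanged
  event 10 (t=34: INC bar by 7): bar 27 -> 34
  event 11 (t=35: INC foo by 12): bar unchanged
  event 12 (t=40: DEC foo by 5): bar unchanged
Final: bar = 34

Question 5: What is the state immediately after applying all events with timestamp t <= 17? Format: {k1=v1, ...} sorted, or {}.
Apply events with t <= 17 (6 events):
  after event 1 (t=4: SET bar = 49): {bar=49}
  after event 2 (t=6: DEC bar by 13): {bar=36}
  after event 3 (t=8: DEC baz by 11): {bar=36, baz=-11}
  after event 4 (t=12: INC baz by 2): {bar=36, baz=-9}
  after event 5 (t=16: DEC baz by 14): {bar=36, baz=-23}
  after event 6 (t=17: SET foo = 18): {bar=36, baz=-23, foo=18}

Answer: {bar=36, baz=-23, foo=18}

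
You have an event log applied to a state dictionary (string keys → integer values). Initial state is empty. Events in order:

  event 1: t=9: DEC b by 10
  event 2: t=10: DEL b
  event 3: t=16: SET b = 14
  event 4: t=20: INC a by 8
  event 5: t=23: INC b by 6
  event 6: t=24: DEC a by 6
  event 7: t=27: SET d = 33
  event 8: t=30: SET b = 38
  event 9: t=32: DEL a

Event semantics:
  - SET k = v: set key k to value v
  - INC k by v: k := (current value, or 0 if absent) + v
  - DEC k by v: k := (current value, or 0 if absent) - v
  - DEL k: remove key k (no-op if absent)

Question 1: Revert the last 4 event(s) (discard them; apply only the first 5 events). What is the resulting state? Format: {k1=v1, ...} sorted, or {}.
Answer: {a=8, b=20}

Derivation:
Keep first 5 events (discard last 4):
  after event 1 (t=9: DEC b by 10): {b=-10}
  after event 2 (t=10: DEL b): {}
  after event 3 (t=16: SET b = 14): {b=14}
  after event 4 (t=20: INC a by 8): {a=8, b=14}
  after event 5 (t=23: INC b by 6): {a=8, b=20}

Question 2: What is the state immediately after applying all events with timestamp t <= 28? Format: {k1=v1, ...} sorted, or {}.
Apply events with t <= 28 (7 events):
  after event 1 (t=9: DEC b by 10): {b=-10}
  after event 2 (t=10: DEL b): {}
  after event 3 (t=16: SET b = 14): {b=14}
  after event 4 (t=20: INC a by 8): {a=8, b=14}
  after event 5 (t=23: INC b by 6): {a=8, b=20}
  after event 6 (t=24: DEC a by 6): {a=2, b=20}
  after event 7 (t=27: SET d = 33): {a=2, b=20, d=33}

Answer: {a=2, b=20, d=33}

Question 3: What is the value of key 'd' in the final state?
Answer: 33

Derivation:
Track key 'd' through all 9 events:
  event 1 (t=9: DEC b by 10): d unchanged
  event 2 (t=10: DEL b): d unchanged
  event 3 (t=16: SET b = 14): d unchanged
  event 4 (t=20: INC a by 8): d unchanged
  event 5 (t=23: INC b by 6): d unchanged
  event 6 (t=24: DEC a by 6): d unchanged
  event 7 (t=27: SET d = 33): d (absent) -> 33
  event 8 (t=30: SET b = 38): d unchanged
  event 9 (t=32: DEL a): d unchanged
Final: d = 33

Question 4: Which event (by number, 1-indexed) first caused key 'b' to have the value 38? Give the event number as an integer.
Looking for first event where b becomes 38:
  event 1: b = -10
  event 2: b = (absent)
  event 3: b = 14
  event 4: b = 14
  event 5: b = 20
  event 6: b = 20
  event 7: b = 20
  event 8: b 20 -> 38  <-- first match

Answer: 8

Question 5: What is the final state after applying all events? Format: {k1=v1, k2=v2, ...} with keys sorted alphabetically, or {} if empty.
Answer: {b=38, d=33}

Derivation:
  after event 1 (t=9: DEC b by 10): {b=-10}
  after event 2 (t=10: DEL b): {}
  after event 3 (t=16: SET b = 14): {b=14}
  after event 4 (t=20: INC a by 8): {a=8, b=14}
  after event 5 (t=23: INC b by 6): {a=8, b=20}
  after event 6 (t=24: DEC a by 6): {a=2, b=20}
  after event 7 (t=27: SET d = 33): {a=2, b=20, d=33}
  after event 8 (t=30: SET b = 38): {a=2, b=38, d=33}
  after event 9 (t=32: DEL a): {b=38, d=33}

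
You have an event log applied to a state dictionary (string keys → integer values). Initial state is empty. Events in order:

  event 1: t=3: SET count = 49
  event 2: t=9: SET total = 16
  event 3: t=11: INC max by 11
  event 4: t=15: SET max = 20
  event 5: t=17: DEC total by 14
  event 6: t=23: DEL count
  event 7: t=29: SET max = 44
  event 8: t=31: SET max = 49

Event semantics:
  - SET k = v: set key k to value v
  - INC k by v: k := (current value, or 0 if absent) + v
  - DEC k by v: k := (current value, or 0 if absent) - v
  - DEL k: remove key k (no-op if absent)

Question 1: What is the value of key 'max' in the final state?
Answer: 49

Derivation:
Track key 'max' through all 8 events:
  event 1 (t=3: SET count = 49): max unchanged
  event 2 (t=9: SET total = 16): max unchanged
  event 3 (t=11: INC max by 11): max (absent) -> 11
  event 4 (t=15: SET max = 20): max 11 -> 20
  event 5 (t=17: DEC total by 14): max unchanged
  event 6 (t=23: DEL count): max unchanged
  event 7 (t=29: SET max = 44): max 20 -> 44
  event 8 (t=31: SET max = 49): max 44 -> 49
Final: max = 49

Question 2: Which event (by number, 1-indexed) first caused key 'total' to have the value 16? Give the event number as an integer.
Looking for first event where total becomes 16:
  event 2: total (absent) -> 16  <-- first match

Answer: 2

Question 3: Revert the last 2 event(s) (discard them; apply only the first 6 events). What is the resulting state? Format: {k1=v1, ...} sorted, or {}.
Answer: {max=20, total=2}

Derivation:
Keep first 6 events (discard last 2):
  after event 1 (t=3: SET count = 49): {count=49}
  after event 2 (t=9: SET total = 16): {count=49, total=16}
  after event 3 (t=11: INC max by 11): {count=49, max=11, total=16}
  after event 4 (t=15: SET max = 20): {count=49, max=20, total=16}
  after event 5 (t=17: DEC total by 14): {count=49, max=20, total=2}
  after event 6 (t=23: DEL count): {max=20, total=2}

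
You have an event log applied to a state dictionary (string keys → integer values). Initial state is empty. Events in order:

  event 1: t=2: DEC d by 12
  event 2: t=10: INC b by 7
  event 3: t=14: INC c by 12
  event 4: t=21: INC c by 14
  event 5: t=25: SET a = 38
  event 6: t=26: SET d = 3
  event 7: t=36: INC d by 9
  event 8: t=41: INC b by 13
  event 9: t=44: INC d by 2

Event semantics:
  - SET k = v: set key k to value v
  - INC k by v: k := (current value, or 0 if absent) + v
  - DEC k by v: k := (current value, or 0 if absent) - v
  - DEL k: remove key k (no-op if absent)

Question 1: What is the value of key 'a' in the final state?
Answer: 38

Derivation:
Track key 'a' through all 9 events:
  event 1 (t=2: DEC d by 12): a unchanged
  event 2 (t=10: INC b by 7): a unchanged
  event 3 (t=14: INC c by 12): a unchanged
  event 4 (t=21: INC c by 14): a unchanged
  event 5 (t=25: SET a = 38): a (absent) -> 38
  event 6 (t=26: SET d = 3): a unchanged
  event 7 (t=36: INC d by 9): a unchanged
  event 8 (t=41: INC b by 13): a unchanged
  event 9 (t=44: INC d by 2): a unchanged
Final: a = 38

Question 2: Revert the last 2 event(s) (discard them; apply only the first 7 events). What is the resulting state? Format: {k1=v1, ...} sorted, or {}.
Answer: {a=38, b=7, c=26, d=12}

Derivation:
Keep first 7 events (discard last 2):
  after event 1 (t=2: DEC d by 12): {d=-12}
  after event 2 (t=10: INC b by 7): {b=7, d=-12}
  after event 3 (t=14: INC c by 12): {b=7, c=12, d=-12}
  after event 4 (t=21: INC c by 14): {b=7, c=26, d=-12}
  after event 5 (t=25: SET a = 38): {a=38, b=7, c=26, d=-12}
  after event 6 (t=26: SET d = 3): {a=38, b=7, c=26, d=3}
  after event 7 (t=36: INC d by 9): {a=38, b=7, c=26, d=12}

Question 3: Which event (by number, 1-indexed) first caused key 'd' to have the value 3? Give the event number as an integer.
Looking for first event where d becomes 3:
  event 1: d = -12
  event 2: d = -12
  event 3: d = -12
  event 4: d = -12
  event 5: d = -12
  event 6: d -12 -> 3  <-- first match

Answer: 6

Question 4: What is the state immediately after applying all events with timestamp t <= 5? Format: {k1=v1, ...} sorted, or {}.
Answer: {d=-12}

Derivation:
Apply events with t <= 5 (1 events):
  after event 1 (t=2: DEC d by 12): {d=-12}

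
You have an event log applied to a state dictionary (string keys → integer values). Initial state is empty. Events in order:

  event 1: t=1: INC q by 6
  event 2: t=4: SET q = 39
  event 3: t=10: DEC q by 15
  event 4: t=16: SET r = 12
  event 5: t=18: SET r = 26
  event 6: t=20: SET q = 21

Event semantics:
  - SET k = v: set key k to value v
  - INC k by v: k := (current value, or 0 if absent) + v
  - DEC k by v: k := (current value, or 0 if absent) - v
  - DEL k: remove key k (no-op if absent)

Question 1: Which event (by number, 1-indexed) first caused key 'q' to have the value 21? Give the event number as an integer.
Looking for first event where q becomes 21:
  event 1: q = 6
  event 2: q = 39
  event 3: q = 24
  event 4: q = 24
  event 5: q = 24
  event 6: q 24 -> 21  <-- first match

Answer: 6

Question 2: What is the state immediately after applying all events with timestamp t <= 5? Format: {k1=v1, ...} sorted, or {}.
Apply events with t <= 5 (2 events):
  after event 1 (t=1: INC q by 6): {q=6}
  after event 2 (t=4: SET q = 39): {q=39}

Answer: {q=39}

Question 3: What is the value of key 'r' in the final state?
Track key 'r' through all 6 events:
  event 1 (t=1: INC q by 6): r unchanged
  event 2 (t=4: SET q = 39): r unchanged
  event 3 (t=10: DEC q by 15): r unchanged
  event 4 (t=16: SET r = 12): r (absent) -> 12
  event 5 (t=18: SET r = 26): r 12 -> 26
  event 6 (t=20: SET q = 21): r unchanged
Final: r = 26

Answer: 26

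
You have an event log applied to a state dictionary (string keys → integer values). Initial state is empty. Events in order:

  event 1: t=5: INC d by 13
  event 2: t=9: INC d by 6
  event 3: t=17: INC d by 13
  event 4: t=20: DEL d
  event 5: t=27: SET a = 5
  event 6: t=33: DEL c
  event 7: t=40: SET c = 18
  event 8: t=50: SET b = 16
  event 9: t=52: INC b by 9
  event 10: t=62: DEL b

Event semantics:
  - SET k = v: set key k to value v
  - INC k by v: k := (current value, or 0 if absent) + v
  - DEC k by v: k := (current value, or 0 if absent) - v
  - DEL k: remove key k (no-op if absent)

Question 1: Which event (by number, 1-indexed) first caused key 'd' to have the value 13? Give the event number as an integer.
Looking for first event where d becomes 13:
  event 1: d (absent) -> 13  <-- first match

Answer: 1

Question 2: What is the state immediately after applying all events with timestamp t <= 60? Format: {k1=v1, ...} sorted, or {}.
Answer: {a=5, b=25, c=18}

Derivation:
Apply events with t <= 60 (9 events):
  after event 1 (t=5: INC d by 13): {d=13}
  after event 2 (t=9: INC d by 6): {d=19}
  after event 3 (t=17: INC d by 13): {d=32}
  after event 4 (t=20: DEL d): {}
  after event 5 (t=27: SET a = 5): {a=5}
  after event 6 (t=33: DEL c): {a=5}
  after event 7 (t=40: SET c = 18): {a=5, c=18}
  after event 8 (t=50: SET b = 16): {a=5, b=16, c=18}
  after event 9 (t=52: INC b by 9): {a=5, b=25, c=18}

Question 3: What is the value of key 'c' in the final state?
Track key 'c' through all 10 events:
  event 1 (t=5: INC d by 13): c unchanged
  event 2 (t=9: INC d by 6): c unchanged
  event 3 (t=17: INC d by 13): c unchanged
  event 4 (t=20: DEL d): c unchanged
  event 5 (t=27: SET a = 5): c unchanged
  event 6 (t=33: DEL c): c (absent) -> (absent)
  event 7 (t=40: SET c = 18): c (absent) -> 18
  event 8 (t=50: SET b = 16): c unchanged
  event 9 (t=52: INC b by 9): c unchanged
  event 10 (t=62: DEL b): c unchanged
Final: c = 18

Answer: 18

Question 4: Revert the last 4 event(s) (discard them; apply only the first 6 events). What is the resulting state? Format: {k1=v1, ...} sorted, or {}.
Answer: {a=5}

Derivation:
Keep first 6 events (discard last 4):
  after event 1 (t=5: INC d by 13): {d=13}
  after event 2 (t=9: INC d by 6): {d=19}
  after event 3 (t=17: INC d by 13): {d=32}
  after event 4 (t=20: DEL d): {}
  after event 5 (t=27: SET a = 5): {a=5}
  after event 6 (t=33: DEL c): {a=5}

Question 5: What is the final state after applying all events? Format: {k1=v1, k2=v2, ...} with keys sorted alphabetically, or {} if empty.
Answer: {a=5, c=18}

Derivation:
  after event 1 (t=5: INC d by 13): {d=13}
  after event 2 (t=9: INC d by 6): {d=19}
  after event 3 (t=17: INC d by 13): {d=32}
  after event 4 (t=20: DEL d): {}
  after event 5 (t=27: SET a = 5): {a=5}
  after event 6 (t=33: DEL c): {a=5}
  after event 7 (t=40: SET c = 18): {a=5, c=18}
  after event 8 (t=50: SET b = 16): {a=5, b=16, c=18}
  after event 9 (t=52: INC b by 9): {a=5, b=25, c=18}
  after event 10 (t=62: DEL b): {a=5, c=18}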